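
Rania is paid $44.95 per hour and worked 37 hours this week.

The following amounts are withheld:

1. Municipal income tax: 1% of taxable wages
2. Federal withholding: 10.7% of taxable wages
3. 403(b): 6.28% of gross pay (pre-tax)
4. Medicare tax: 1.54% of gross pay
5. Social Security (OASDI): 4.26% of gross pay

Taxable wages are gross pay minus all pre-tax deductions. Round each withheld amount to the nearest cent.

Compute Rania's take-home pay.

Gross pay: 37 × $44.95 = $1663.15
403(b): $1663.15 × 0.0628 = $104.45
Taxable wages = $1663.15 − $104.45 = $1558.70
Federal withholding: $1558.70 × 0.107 = $166.78
Municipal income tax: $1558.70 × 0.01 = $15.59
Medicare tax: $1663.15 × 0.0154 = $25.61
Social Security (OASDI): $1663.15 × 0.0426 = $70.85
Total deductions = $104.45 + $166.78 + $15.59 + $25.61 + $70.85 = $383.28
Net pay = $1663.15 − $383.28 = $1279.87

$1279.87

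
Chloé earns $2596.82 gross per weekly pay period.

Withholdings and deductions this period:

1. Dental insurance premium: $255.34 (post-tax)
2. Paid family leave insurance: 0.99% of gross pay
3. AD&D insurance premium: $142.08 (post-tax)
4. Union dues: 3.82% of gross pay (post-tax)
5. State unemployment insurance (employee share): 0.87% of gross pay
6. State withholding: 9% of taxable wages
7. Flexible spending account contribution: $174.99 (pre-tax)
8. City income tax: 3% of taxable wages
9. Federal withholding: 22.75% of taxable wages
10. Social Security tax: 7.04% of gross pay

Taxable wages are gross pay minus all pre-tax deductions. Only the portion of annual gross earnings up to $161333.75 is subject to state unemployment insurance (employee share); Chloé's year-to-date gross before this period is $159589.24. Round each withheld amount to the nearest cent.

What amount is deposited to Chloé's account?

Flexible spending account contribution: $174.99
Taxable wages = $2596.82 − $174.99 = $2421.83
State withholding: $2421.83 × 0.09 = $217.96
Federal withholding: $2421.83 × 0.2275 = $550.97
City income tax: $2421.83 × 0.03 = $72.65
Paid family leave insurance: $2596.82 × 0.0099 = $25.71
State unemployment insurance (employee share): only $161333.75 − $159589.24 = $1744.51 of this check is subject → $1744.51 × 0.0087 = $15.18
Social Security tax: $2596.82 × 0.0704 = $182.82
Union dues: $2596.82 × 0.0382 = $99.20
AD&D insurance premium: $142.08
Dental insurance premium: $255.34
Total deductions = $174.99 + $217.96 + $550.97 + $72.65 + $25.71 + $15.18 + $182.82 + $99.20 + $142.08 + $255.34 = $1736.90
Net pay = $2596.82 − $1736.90 = $859.92

$859.92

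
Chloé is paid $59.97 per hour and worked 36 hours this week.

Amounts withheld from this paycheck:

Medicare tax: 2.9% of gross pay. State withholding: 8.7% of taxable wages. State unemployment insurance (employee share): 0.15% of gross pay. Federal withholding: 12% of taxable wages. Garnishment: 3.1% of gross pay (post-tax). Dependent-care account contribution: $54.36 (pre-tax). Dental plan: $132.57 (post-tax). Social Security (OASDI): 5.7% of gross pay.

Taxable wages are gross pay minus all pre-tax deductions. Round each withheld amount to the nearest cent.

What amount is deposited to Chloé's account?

Gross pay: 36 × $59.97 = $2,158.92
Dependent-care account contribution: $54.36
Taxable wages = $2,158.92 − $54.36 = $2,104.56
Federal withholding: $2,104.56 × 0.12 = $252.55
State withholding: $2,104.56 × 0.087 = $183.10
Medicare tax: $2,158.92 × 0.029 = $62.61
State unemployment insurance (employee share): $2,158.92 × 0.0015 = $3.24
Social Security (OASDI): $2,158.92 × 0.057 = $123.06
Dental plan: $132.57
Garnishment: $2,158.92 × 0.031 = $66.93
Total deductions = $54.36 + $252.55 + $183.10 + $62.61 + $3.24 + $123.06 + $132.57 + $66.93 = $878.42
Net pay = $2,158.92 − $878.42 = $1,280.50

$1,280.50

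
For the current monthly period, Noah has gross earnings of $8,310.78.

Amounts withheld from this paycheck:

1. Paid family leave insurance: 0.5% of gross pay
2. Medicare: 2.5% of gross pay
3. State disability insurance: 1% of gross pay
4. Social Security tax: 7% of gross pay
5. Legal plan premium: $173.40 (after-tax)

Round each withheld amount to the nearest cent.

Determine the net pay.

$7,223.20

Social Security tax: $8,310.78 × 0.07 = $581.75
Medicare: $8,310.78 × 0.025 = $207.77
State disability insurance: $8,310.78 × 0.01 = $83.11
Paid family leave insurance: $8,310.78 × 0.005 = $41.55
Legal plan premium: $173.40
Total deductions = $581.75 + $207.77 + $83.11 + $41.55 + $173.40 = $1,087.58
Net pay = $8,310.78 − $1,087.58 = $7,223.20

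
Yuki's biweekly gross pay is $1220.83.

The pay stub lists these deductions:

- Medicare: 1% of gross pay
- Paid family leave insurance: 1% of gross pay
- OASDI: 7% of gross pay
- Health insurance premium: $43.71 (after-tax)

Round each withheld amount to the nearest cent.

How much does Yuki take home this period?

$1067.24

OASDI: $1220.83 × 0.07 = $85.46
Medicare: $1220.83 × 0.01 = $12.21
Paid family leave insurance: $1220.83 × 0.01 = $12.21
Health insurance premium: $43.71
Total deductions = $85.46 + $12.21 + $12.21 + $43.71 = $153.59
Net pay = $1220.83 − $153.59 = $1067.24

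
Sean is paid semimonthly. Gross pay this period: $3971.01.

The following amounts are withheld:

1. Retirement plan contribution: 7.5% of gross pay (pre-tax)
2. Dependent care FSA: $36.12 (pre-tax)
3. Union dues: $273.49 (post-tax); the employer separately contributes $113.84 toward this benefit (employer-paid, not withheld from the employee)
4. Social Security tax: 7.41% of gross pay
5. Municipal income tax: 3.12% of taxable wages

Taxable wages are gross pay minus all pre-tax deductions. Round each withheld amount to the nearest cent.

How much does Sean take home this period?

$2955.84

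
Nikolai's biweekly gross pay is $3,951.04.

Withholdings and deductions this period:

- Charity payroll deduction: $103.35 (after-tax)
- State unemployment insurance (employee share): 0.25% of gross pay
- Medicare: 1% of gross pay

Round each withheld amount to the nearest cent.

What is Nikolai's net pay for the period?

$3,798.30

Medicare: $3,951.04 × 0.01 = $39.51
State unemployment insurance (employee share): $3,951.04 × 0.0025 = $9.88
Charity payroll deduction: $103.35
Total deductions = $39.51 + $9.88 + $103.35 = $152.74
Net pay = $3,951.04 − $152.74 = $3,798.30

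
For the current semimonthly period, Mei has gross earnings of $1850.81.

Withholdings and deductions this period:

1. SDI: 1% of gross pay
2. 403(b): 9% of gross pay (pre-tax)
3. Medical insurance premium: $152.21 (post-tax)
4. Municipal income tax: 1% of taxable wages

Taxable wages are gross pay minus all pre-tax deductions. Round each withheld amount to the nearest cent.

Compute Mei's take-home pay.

$1496.68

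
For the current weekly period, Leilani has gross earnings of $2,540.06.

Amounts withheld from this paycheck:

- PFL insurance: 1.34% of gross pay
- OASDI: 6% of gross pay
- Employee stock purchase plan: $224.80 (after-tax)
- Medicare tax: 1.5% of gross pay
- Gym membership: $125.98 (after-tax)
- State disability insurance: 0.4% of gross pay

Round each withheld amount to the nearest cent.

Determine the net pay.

Medicare tax: $2,540.06 × 0.015 = $38.10
OASDI: $2,540.06 × 0.06 = $152.40
PFL insurance: $2,540.06 × 0.0134 = $34.04
State disability insurance: $2,540.06 × 0.004 = $10.16
Gym membership: $125.98
Employee stock purchase plan: $224.80
Total deductions = $38.10 + $152.40 + $34.04 + $10.16 + $125.98 + $224.80 = $585.48
Net pay = $2,540.06 − $585.48 = $1,954.58

$1,954.58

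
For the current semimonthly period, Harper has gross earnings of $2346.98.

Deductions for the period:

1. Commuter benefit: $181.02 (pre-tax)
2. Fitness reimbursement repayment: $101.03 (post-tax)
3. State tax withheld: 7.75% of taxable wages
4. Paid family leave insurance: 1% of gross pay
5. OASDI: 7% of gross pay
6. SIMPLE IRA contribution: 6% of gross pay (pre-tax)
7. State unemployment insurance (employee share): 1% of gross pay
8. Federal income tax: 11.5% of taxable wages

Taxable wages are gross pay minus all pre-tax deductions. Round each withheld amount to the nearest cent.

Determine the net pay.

$1323.04

Commuter benefit: $181.02
SIMPLE IRA contribution: $2346.98 × 0.06 = $140.82
Pre-tax total = $181.02 + $140.82 = $321.84
Taxable wages = $2346.98 − $321.84 = $2025.14
Federal income tax: $2025.14 × 0.115 = $232.89
State tax withheld: $2025.14 × 0.0775 = $156.95
State unemployment insurance (employee share): $2346.98 × 0.01 = $23.47
OASDI: $2346.98 × 0.07 = $164.29
Paid family leave insurance: $2346.98 × 0.01 = $23.47
Fitness reimbursement repayment: $101.03
Total deductions = $181.02 + $140.82 + $232.89 + $156.95 + $23.47 + $164.29 + $23.47 + $101.03 = $1023.94
Net pay = $2346.98 − $1023.94 = $1323.04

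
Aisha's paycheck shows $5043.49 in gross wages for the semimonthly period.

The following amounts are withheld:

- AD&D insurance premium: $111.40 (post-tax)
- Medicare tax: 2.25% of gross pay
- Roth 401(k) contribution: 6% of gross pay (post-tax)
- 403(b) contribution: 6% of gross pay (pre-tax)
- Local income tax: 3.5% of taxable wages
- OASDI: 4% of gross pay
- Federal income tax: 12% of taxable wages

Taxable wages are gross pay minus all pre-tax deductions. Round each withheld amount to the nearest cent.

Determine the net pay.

$3276.81

403(b) contribution: $5043.49 × 0.06 = $302.61
Taxable wages = $5043.49 − $302.61 = $4740.88
Federal income tax: $4740.88 × 0.12 = $568.91
Local income tax: $4740.88 × 0.035 = $165.93
OASDI: $5043.49 × 0.04 = $201.74
Medicare tax: $5043.49 × 0.0225 = $113.48
AD&D insurance premium: $111.40
Roth 401(k) contribution: $5043.49 × 0.06 = $302.61
Total deductions = $302.61 + $568.91 + $165.93 + $201.74 + $113.48 + $111.40 + $302.61 = $1766.68
Net pay = $5043.49 − $1766.68 = $3276.81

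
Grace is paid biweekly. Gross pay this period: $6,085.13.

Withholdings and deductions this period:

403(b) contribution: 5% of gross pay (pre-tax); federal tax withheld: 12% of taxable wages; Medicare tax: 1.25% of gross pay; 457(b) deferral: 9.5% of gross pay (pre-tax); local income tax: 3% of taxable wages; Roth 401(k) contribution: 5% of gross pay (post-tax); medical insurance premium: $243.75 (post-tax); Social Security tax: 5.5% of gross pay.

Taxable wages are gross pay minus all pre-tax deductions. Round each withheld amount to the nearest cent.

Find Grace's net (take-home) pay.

457(b) deferral: $6,085.13 × 0.095 = $578.09
403(b) contribution: $6,085.13 × 0.05 = $304.26
Pre-tax total = $578.09 + $304.26 = $882.35
Taxable wages = $6,085.13 − $882.35 = $5,202.78
Local income tax: $5,202.78 × 0.03 = $156.08
Federal tax withheld: $5,202.78 × 0.12 = $624.33
Social Security tax: $6,085.13 × 0.055 = $334.68
Medicare tax: $6,085.13 × 0.0125 = $76.06
Medical insurance premium: $243.75
Roth 401(k) contribution: $6,085.13 × 0.05 = $304.26
Total deductions = $578.09 + $304.26 + $156.08 + $624.33 + $334.68 + $76.06 + $243.75 + $304.26 = $2,621.51
Net pay = $6,085.13 − $2,621.51 = $3,463.62

$3,463.62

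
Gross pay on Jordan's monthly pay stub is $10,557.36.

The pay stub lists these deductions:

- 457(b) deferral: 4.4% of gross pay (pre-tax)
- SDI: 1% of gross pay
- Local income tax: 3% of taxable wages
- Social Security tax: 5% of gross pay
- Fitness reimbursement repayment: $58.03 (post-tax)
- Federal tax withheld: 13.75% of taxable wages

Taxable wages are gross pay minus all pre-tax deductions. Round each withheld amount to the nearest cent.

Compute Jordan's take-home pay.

$7,710.81

457(b) deferral: $10,557.36 × 0.044 = $464.52
Taxable wages = $10,557.36 − $464.52 = $10,092.84
Local income tax: $10,092.84 × 0.03 = $302.79
Federal tax withheld: $10,092.84 × 0.1375 = $1,387.77
Social Security tax: $10,557.36 × 0.05 = $527.87
SDI: $10,557.36 × 0.01 = $105.57
Fitness reimbursement repayment: $58.03
Total deductions = $464.52 + $302.79 + $1,387.77 + $527.87 + $105.57 + $58.03 = $2,846.55
Net pay = $10,557.36 − $2,846.55 = $7,710.81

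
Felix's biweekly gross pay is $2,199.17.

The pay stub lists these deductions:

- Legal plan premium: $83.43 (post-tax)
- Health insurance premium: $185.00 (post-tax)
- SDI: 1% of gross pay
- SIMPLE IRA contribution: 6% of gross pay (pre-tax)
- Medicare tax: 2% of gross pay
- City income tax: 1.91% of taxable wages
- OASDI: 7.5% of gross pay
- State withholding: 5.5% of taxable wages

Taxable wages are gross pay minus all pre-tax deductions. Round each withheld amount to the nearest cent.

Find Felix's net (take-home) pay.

$1,414.70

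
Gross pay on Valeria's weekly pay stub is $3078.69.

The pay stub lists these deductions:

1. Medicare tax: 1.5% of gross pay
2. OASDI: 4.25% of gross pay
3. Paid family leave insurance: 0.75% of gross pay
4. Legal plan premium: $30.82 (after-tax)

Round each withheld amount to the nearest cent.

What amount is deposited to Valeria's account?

$2847.76

Medicare tax: $3078.69 × 0.015 = $46.18
Paid family leave insurance: $3078.69 × 0.0075 = $23.09
OASDI: $3078.69 × 0.0425 = $130.84
Legal plan premium: $30.82
Total deductions = $46.18 + $23.09 + $130.84 + $30.82 = $230.93
Net pay = $3078.69 − $230.93 = $2847.76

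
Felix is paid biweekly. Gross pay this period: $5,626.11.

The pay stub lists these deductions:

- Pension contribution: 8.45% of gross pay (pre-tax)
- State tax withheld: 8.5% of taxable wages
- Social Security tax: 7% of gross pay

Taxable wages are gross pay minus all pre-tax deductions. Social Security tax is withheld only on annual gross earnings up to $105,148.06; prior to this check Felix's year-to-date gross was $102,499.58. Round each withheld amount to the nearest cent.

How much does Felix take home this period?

Pension contribution: $5,626.11 × 0.0845 = $475.41
Taxable wages = $5,626.11 − $475.41 = $5,150.70
State tax withheld: $5,150.70 × 0.085 = $437.81
Social Security tax: only $105,148.06 − $102,499.58 = $2,648.48 of this check is subject → $2,648.48 × 0.07 = $185.39
Total deductions = $475.41 + $437.81 + $185.39 = $1,098.61
Net pay = $5,626.11 − $1,098.61 = $4,527.50

$4,527.50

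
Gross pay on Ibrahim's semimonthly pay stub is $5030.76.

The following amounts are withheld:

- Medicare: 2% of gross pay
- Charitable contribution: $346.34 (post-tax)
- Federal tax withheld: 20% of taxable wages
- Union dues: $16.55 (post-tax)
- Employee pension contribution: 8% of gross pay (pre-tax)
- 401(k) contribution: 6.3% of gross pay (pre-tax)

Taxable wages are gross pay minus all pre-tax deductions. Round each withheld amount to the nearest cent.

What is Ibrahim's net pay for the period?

Employee pension contribution: $5030.76 × 0.08 = $402.46
401(k) contribution: $5030.76 × 0.063 = $316.94
Pre-tax total = $402.46 + $316.94 = $719.40
Taxable wages = $5030.76 − $719.40 = $4311.36
Federal tax withheld: $4311.36 × 0.2 = $862.27
Medicare: $5030.76 × 0.02 = $100.62
Charitable contribution: $346.34
Union dues: $16.55
Total deductions = $402.46 + $316.94 + $862.27 + $100.62 + $346.34 + $16.55 = $2045.18
Net pay = $5030.76 − $2045.18 = $2985.58

$2985.58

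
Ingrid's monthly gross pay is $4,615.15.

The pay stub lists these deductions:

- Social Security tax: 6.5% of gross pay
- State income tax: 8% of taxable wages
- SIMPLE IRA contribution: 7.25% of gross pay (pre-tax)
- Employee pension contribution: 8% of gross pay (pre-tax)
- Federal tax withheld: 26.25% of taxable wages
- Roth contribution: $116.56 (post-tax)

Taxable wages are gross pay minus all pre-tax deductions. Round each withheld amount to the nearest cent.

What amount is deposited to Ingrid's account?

$2,155.16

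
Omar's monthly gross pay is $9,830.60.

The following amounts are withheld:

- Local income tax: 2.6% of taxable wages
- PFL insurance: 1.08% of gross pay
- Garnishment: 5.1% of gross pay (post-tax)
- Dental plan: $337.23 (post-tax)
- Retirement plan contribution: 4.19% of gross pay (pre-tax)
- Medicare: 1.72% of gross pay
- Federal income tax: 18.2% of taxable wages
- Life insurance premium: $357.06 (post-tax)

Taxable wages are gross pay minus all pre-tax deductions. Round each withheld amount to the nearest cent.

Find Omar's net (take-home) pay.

$5,988.70

Retirement plan contribution: $9,830.60 × 0.0419 = $411.90
Taxable wages = $9,830.60 − $411.90 = $9,418.70
Local income tax: $9,418.70 × 0.026 = $244.89
Federal income tax: $9,418.70 × 0.182 = $1,714.20
Medicare: $9,830.60 × 0.0172 = $169.09
PFL insurance: $9,830.60 × 0.0108 = $106.17
Dental plan: $337.23
Garnishment: $9,830.60 × 0.051 = $501.36
Life insurance premium: $357.06
Total deductions = $411.90 + $244.89 + $1,714.20 + $169.09 + $106.17 + $337.23 + $501.36 + $357.06 = $3,841.90
Net pay = $9,830.60 − $3,841.90 = $5,988.70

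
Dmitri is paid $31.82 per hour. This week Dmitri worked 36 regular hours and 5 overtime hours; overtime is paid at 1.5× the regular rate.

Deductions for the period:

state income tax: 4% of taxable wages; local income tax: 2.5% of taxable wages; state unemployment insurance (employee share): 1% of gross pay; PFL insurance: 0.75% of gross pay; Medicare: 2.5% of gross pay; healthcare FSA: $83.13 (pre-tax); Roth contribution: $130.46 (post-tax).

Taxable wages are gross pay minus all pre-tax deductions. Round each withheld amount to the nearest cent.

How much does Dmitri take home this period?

$1027.19

Regular pay: 36 × $31.82 = $1145.52
Overtime pay: 5 × $31.82 × 1.5 = $238.65
Gross pay = $1145.52 + $238.65 = $1384.17
Healthcare FSA: $83.13
Taxable wages = $1384.17 − $83.13 = $1301.04
Local income tax: $1301.04 × 0.025 = $32.53
State income tax: $1301.04 × 0.04 = $52.04
State unemployment insurance (employee share): $1384.17 × 0.01 = $13.84
Medicare: $1384.17 × 0.025 = $34.60
PFL insurance: $1384.17 × 0.0075 = $10.38
Roth contribution: $130.46
Total deductions = $83.13 + $32.53 + $52.04 + $13.84 + $34.60 + $10.38 + $130.46 = $356.98
Net pay = $1384.17 − $356.98 = $1027.19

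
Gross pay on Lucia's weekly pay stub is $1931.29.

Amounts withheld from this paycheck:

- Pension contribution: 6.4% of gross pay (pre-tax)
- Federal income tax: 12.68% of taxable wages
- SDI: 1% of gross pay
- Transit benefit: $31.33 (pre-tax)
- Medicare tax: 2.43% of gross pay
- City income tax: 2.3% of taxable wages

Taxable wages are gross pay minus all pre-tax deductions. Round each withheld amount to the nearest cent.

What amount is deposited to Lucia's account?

Transit benefit: $31.33
Pension contribution: $1931.29 × 0.064 = $123.60
Pre-tax total = $31.33 + $123.60 = $154.93
Taxable wages = $1931.29 − $154.93 = $1776.36
Federal income tax: $1776.36 × 0.1268 = $225.24
City income tax: $1776.36 × 0.023 = $40.86
Medicare tax: $1931.29 × 0.0243 = $46.93
SDI: $1931.29 × 0.01 = $19.31
Total deductions = $31.33 + $123.60 + $225.24 + $40.86 + $46.93 + $19.31 = $487.27
Net pay = $1931.29 − $487.27 = $1444.02

$1444.02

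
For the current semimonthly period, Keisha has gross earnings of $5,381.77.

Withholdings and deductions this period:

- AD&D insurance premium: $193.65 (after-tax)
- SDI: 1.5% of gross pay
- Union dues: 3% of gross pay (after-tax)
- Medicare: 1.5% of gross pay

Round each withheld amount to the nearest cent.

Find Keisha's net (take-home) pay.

$4,865.21

Medicare: $5,381.77 × 0.015 = $80.73
SDI: $5,381.77 × 0.015 = $80.73
AD&D insurance premium: $193.65
Union dues: $5,381.77 × 0.03 = $161.45
Total deductions = $80.73 + $80.73 + $193.65 + $161.45 = $516.56
Net pay = $5,381.77 − $516.56 = $4,865.21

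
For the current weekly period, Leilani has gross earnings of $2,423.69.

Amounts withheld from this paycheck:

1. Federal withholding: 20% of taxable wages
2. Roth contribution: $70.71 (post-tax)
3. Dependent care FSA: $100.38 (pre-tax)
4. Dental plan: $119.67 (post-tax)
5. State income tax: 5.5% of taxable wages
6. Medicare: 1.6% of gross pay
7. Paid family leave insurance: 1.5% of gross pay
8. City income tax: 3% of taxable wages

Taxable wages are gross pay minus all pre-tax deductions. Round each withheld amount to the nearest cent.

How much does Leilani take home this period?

Dependent care FSA: $100.38
Taxable wages = $2,423.69 − $100.38 = $2,323.31
Federal withholding: $2,323.31 × 0.2 = $464.66
State income tax: $2,323.31 × 0.055 = $127.78
City income tax: $2,323.31 × 0.03 = $69.70
Paid family leave insurance: $2,423.69 × 0.015 = $36.36
Medicare: $2,423.69 × 0.016 = $38.78
Dental plan: $119.67
Roth contribution: $70.71
Total deductions = $100.38 + $464.66 + $127.78 + $69.70 + $36.36 + $38.78 + $119.67 + $70.71 = $1,028.04
Net pay = $2,423.69 − $1,028.04 = $1,395.65

$1,395.65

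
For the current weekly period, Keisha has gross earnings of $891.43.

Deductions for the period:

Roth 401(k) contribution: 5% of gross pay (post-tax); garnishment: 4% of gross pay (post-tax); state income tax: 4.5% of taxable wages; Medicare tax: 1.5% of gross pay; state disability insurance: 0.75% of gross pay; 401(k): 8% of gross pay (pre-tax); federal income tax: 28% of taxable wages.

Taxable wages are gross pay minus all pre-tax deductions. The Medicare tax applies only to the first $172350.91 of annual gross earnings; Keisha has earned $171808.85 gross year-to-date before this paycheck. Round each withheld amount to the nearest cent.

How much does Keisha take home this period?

401(k): $891.43 × 0.08 = $71.31
Taxable wages = $891.43 − $71.31 = $820.12
State income tax: $820.12 × 0.045 = $36.91
Federal income tax: $820.12 × 0.28 = $229.63
Medicare tax: only $172350.91 − $171808.85 = $542.06 of this check is subject → $542.06 × 0.015 = $8.13
State disability insurance: $891.43 × 0.0075 = $6.69
Roth 401(k) contribution: $891.43 × 0.05 = $44.57
Garnishment: $891.43 × 0.04 = $35.66
Total deductions = $71.31 + $36.91 + $229.63 + $8.13 + $6.69 + $44.57 + $35.66 = $432.90
Net pay = $891.43 − $432.90 = $458.53

$458.53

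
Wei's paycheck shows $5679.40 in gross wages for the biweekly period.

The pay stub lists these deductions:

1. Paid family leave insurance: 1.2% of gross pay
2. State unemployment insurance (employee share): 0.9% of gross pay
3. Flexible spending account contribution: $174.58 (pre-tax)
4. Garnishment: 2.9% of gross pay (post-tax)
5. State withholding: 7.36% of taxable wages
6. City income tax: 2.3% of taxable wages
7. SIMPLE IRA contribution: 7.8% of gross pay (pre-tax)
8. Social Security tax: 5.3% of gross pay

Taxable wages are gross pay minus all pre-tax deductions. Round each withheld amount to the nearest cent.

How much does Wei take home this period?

$3987.89

Flexible spending account contribution: $174.58
SIMPLE IRA contribution: $5679.40 × 0.078 = $442.99
Pre-tax total = $174.58 + $442.99 = $617.57
Taxable wages = $5679.40 − $617.57 = $5061.83
City income tax: $5061.83 × 0.023 = $116.42
State withholding: $5061.83 × 0.0736 = $372.55
State unemployment insurance (employee share): $5679.40 × 0.009 = $51.11
Social Security tax: $5679.40 × 0.053 = $301.01
Paid family leave insurance: $5679.40 × 0.012 = $68.15
Garnishment: $5679.40 × 0.029 = $164.70
Total deductions = $174.58 + $442.99 + $116.42 + $372.55 + $51.11 + $301.01 + $68.15 + $164.70 = $1691.51
Net pay = $5679.40 − $1691.51 = $3987.89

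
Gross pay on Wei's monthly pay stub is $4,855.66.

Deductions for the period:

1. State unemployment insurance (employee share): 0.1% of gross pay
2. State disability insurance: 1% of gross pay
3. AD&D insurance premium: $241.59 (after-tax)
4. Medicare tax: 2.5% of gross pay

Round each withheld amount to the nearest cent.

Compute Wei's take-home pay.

Medicare tax: $4,855.66 × 0.025 = $121.39
State disability insurance: $4,855.66 × 0.01 = $48.56
State unemployment insurance (employee share): $4,855.66 × 0.001 = $4.86
AD&D insurance premium: $241.59
Total deductions = $121.39 + $48.56 + $4.86 + $241.59 = $416.40
Net pay = $4,855.66 − $416.40 = $4,439.26

$4,439.26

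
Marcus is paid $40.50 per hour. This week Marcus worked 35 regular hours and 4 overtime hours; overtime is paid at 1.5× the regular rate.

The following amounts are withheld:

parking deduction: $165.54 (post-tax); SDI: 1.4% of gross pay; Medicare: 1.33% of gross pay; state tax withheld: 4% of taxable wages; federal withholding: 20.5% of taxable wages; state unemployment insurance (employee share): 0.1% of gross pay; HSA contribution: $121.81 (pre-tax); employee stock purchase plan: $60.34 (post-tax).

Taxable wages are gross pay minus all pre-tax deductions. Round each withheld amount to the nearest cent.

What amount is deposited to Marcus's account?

Regular pay: 35 × $40.50 = $1417.50
Overtime pay: 4 × $40.50 × 1.5 = $243.00
Gross pay = $1417.50 + $243.00 = $1660.50
HSA contribution: $121.81
Taxable wages = $1660.50 − $121.81 = $1538.69
Federal withholding: $1538.69 × 0.205 = $315.43
State tax withheld: $1538.69 × 0.04 = $61.55
SDI: $1660.50 × 0.014 = $23.25
Medicare: $1660.50 × 0.0133 = $22.08
State unemployment insurance (employee share): $1660.50 × 0.001 = $1.66
Employee stock purchase plan: $60.34
Parking deduction: $165.54
Total deductions = $121.81 + $315.43 + $61.55 + $23.25 + $22.08 + $1.66 + $60.34 + $165.54 = $771.66
Net pay = $1660.50 − $771.66 = $888.84

$888.84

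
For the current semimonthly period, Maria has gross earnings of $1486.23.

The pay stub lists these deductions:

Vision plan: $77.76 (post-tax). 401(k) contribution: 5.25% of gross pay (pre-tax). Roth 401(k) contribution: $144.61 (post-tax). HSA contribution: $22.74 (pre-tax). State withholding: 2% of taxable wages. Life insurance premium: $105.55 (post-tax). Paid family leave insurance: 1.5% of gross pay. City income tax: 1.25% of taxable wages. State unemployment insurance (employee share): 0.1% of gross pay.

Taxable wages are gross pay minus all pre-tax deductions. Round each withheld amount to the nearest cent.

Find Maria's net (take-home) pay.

HSA contribution: $22.74
401(k) contribution: $1486.23 × 0.0525 = $78.03
Pre-tax total = $22.74 + $78.03 = $100.77
Taxable wages = $1486.23 − $100.77 = $1385.46
State withholding: $1385.46 × 0.02 = $27.71
City income tax: $1385.46 × 0.0125 = $17.32
State unemployment insurance (employee share): $1486.23 × 0.001 = $1.49
Paid family leave insurance: $1486.23 × 0.015 = $22.29
Roth 401(k) contribution: $144.61
Life insurance premium: $105.55
Vision plan: $77.76
Total deductions = $22.74 + $78.03 + $27.71 + $17.32 + $1.49 + $22.29 + $144.61 + $105.55 + $77.76 = $497.50
Net pay = $1486.23 − $497.50 = $988.73

$988.73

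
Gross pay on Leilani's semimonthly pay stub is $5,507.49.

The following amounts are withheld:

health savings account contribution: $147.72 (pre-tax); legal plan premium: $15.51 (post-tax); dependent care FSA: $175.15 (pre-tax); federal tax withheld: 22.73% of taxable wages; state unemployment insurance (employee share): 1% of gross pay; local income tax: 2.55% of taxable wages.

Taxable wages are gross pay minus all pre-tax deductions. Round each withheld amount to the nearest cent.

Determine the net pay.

Dependent care FSA: $175.15
Health savings account contribution: $147.72
Pre-tax total = $175.15 + $147.72 = $322.87
Taxable wages = $5,507.49 − $322.87 = $5,184.62
Local income tax: $5,184.62 × 0.0255 = $132.21
Federal tax withheld: $5,184.62 × 0.2273 = $1,178.46
State unemployment insurance (employee share): $5,507.49 × 0.01 = $55.07
Legal plan premium: $15.51
Total deductions = $175.15 + $147.72 + $132.21 + $1,178.46 + $55.07 + $15.51 = $1,704.12
Net pay = $5,507.49 − $1,704.12 = $3,803.37

$3,803.37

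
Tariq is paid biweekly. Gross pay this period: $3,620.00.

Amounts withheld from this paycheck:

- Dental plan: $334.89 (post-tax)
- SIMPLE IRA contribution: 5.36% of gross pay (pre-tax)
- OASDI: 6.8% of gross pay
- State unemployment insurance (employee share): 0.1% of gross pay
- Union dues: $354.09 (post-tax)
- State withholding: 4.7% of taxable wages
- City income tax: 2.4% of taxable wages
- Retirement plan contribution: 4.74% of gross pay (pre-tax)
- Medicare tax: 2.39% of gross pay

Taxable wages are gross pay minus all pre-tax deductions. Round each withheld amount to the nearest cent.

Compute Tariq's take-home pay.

SIMPLE IRA contribution: $3,620.00 × 0.0536 = $194.03
Retirement plan contribution: $3,620.00 × 0.0474 = $171.59
Pre-tax total = $194.03 + $171.59 = $365.62
Taxable wages = $3,620.00 − $365.62 = $3,254.38
City income tax: $3,254.38 × 0.024 = $78.11
State withholding: $3,254.38 × 0.047 = $152.96
State unemployment insurance (employee share): $3,620.00 × 0.001 = $3.62
OASDI: $3,620.00 × 0.068 = $246.16
Medicare tax: $3,620.00 × 0.0239 = $86.52
Dental plan: $334.89
Union dues: $354.09
Total deductions = $194.03 + $171.59 + $78.11 + $152.96 + $3.62 + $246.16 + $86.52 + $334.89 + $354.09 = $1,621.97
Net pay = $3,620.00 − $1,621.97 = $1,998.03

$1,998.03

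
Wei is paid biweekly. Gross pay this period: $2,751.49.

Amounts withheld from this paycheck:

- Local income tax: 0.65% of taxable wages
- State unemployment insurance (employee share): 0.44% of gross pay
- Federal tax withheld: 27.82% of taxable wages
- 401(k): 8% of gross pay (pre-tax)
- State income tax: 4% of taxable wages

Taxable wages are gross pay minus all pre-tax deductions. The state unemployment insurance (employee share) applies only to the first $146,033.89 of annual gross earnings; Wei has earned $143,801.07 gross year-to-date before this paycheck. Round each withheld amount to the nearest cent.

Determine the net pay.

$1,699.62

401(k): $2,751.49 × 0.08 = $220.12
Taxable wages = $2,751.49 − $220.12 = $2,531.37
Local income tax: $2,531.37 × 0.0065 = $16.45
Federal tax withheld: $2,531.37 × 0.2782 = $704.23
State income tax: $2,531.37 × 0.04 = $101.25
State unemployment insurance (employee share): only $146,033.89 − $143,801.07 = $2,232.82 of this check is subject → $2,232.82 × 0.0044 = $9.82
Total deductions = $220.12 + $16.45 + $704.23 + $101.25 + $9.82 = $1,051.87
Net pay = $2,751.49 − $1,051.87 = $1,699.62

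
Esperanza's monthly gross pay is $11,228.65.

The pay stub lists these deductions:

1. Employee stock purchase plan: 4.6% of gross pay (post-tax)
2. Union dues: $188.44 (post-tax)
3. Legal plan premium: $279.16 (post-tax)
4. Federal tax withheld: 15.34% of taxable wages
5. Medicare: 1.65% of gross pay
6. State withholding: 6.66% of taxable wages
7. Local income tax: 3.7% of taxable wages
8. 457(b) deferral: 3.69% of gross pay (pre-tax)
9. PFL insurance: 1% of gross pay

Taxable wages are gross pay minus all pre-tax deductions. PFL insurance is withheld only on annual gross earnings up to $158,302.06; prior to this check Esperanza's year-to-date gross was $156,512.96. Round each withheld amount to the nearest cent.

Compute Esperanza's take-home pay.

457(b) deferral: $11,228.65 × 0.0369 = $414.34
Taxable wages = $11,228.65 − $414.34 = $10,814.31
Federal tax withheld: $10,814.31 × 0.1534 = $1,658.92
State withholding: $10,814.31 × 0.0666 = $720.23
Local income tax: $10,814.31 × 0.037 = $400.13
Medicare: $11,228.65 × 0.0165 = $185.27
PFL insurance: only $158,302.06 − $156,512.96 = $1,789.10 of this check is subject → $1,789.10 × 0.01 = $17.89
Legal plan premium: $279.16
Union dues: $188.44
Employee stock purchase plan: $11,228.65 × 0.046 = $516.52
Total deductions = $414.34 + $1,658.92 + $720.23 + $400.13 + $185.27 + $17.89 + $279.16 + $188.44 + $516.52 = $4,380.90
Net pay = $11,228.65 − $4,380.90 = $6,847.75

$6,847.75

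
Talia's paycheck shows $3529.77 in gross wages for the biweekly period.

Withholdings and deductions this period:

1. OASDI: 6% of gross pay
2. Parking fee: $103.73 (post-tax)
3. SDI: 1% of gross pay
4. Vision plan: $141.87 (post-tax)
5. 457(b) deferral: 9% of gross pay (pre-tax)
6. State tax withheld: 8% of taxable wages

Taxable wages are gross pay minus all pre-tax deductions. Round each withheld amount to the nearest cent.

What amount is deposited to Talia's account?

457(b) deferral: $3529.77 × 0.09 = $317.68
Taxable wages = $3529.77 − $317.68 = $3212.09
State tax withheld: $3212.09 × 0.08 = $256.97
SDI: $3529.77 × 0.01 = $35.30
OASDI: $3529.77 × 0.06 = $211.79
Parking fee: $103.73
Vision plan: $141.87
Total deductions = $317.68 + $256.97 + $35.30 + $211.79 + $103.73 + $141.87 = $1067.34
Net pay = $3529.77 − $1067.34 = $2462.43

$2462.43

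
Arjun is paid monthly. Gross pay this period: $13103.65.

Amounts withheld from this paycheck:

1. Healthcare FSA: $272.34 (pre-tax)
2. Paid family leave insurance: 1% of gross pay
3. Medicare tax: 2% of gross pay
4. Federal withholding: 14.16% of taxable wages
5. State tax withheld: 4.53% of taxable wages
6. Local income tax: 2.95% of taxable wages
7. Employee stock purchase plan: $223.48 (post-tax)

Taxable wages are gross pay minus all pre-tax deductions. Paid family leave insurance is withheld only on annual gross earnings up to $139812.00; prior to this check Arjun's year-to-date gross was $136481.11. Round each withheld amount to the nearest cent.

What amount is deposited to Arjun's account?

Healthcare FSA: $272.34
Taxable wages = $13103.65 − $272.34 = $12831.31
Federal withholding: $12831.31 × 0.1416 = $1816.91
State tax withheld: $12831.31 × 0.0453 = $581.26
Local income tax: $12831.31 × 0.0295 = $378.52
Medicare tax: $13103.65 × 0.02 = $262.07
Paid family leave insurance: only $139812.00 − $136481.11 = $3330.89 of this check is subject → $3330.89 × 0.01 = $33.31
Employee stock purchase plan: $223.48
Total deductions = $272.34 + $1816.91 + $581.26 + $378.52 + $262.07 + $33.31 + $223.48 = $3567.89
Net pay = $13103.65 − $3567.89 = $9535.76

$9535.76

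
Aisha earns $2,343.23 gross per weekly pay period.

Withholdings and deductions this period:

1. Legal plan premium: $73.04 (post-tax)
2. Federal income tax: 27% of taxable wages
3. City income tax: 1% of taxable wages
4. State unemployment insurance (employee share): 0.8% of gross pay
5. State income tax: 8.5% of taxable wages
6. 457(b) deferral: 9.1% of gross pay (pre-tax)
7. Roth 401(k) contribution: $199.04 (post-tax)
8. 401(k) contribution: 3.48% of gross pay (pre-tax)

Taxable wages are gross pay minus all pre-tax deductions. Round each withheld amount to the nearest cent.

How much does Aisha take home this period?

$1,009.95

401(k) contribution: $2,343.23 × 0.0348 = $81.54
457(b) deferral: $2,343.23 × 0.091 = $213.23
Pre-tax total = $81.54 + $213.23 = $294.77
Taxable wages = $2,343.23 − $294.77 = $2,048.46
State income tax: $2,048.46 × 0.085 = $174.12
Federal income tax: $2,048.46 × 0.27 = $553.08
City income tax: $2,048.46 × 0.01 = $20.48
State unemployment insurance (employee share): $2,343.23 × 0.008 = $18.75
Roth 401(k) contribution: $199.04
Legal plan premium: $73.04
Total deductions = $81.54 + $213.23 + $174.12 + $553.08 + $20.48 + $18.75 + $199.04 + $73.04 = $1,333.28
Net pay = $2,343.23 − $1,333.28 = $1,009.95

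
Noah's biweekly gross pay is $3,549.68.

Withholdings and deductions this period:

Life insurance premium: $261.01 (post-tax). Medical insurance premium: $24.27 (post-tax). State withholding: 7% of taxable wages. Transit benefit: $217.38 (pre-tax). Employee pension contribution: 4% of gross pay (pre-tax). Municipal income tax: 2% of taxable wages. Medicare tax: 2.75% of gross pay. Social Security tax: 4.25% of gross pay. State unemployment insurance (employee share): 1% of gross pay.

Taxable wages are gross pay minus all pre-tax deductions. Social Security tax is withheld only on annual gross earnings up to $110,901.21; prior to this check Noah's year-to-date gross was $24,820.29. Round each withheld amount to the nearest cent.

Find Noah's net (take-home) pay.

$2,333.92

Transit benefit: $217.38
Employee pension contribution: $3,549.68 × 0.04 = $141.99
Pre-tax total = $217.38 + $141.99 = $359.37
Taxable wages = $3,549.68 − $359.37 = $3,190.31
State withholding: $3,190.31 × 0.07 = $223.32
Municipal income tax: $3,190.31 × 0.02 = $63.81
Social Security tax: cap not yet reached, full $3,549.68 is subject → $3,549.68 × 0.0425 = $150.86
Medicare tax: $3,549.68 × 0.0275 = $97.62
State unemployment insurance (employee share): $3,549.68 × 0.01 = $35.50
Medical insurance premium: $24.27
Life insurance premium: $261.01
Total deductions = $217.38 + $141.99 + $223.32 + $63.81 + $150.86 + $97.62 + $35.50 + $24.27 + $261.01 = $1,215.76
Net pay = $3,549.68 − $1,215.76 = $2,333.92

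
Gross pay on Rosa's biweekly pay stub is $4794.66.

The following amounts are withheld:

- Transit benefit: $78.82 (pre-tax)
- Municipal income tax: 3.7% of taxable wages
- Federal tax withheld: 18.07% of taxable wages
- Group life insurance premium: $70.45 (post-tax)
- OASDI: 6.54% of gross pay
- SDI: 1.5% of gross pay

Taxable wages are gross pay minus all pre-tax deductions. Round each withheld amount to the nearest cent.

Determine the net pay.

$3233.26

Transit benefit: $78.82
Taxable wages = $4794.66 − $78.82 = $4715.84
Federal tax withheld: $4715.84 × 0.1807 = $852.15
Municipal income tax: $4715.84 × 0.037 = $174.49
OASDI: $4794.66 × 0.0654 = $313.57
SDI: $4794.66 × 0.015 = $71.92
Group life insurance premium: $70.45
Total deductions = $78.82 + $852.15 + $174.49 + $313.57 + $71.92 + $70.45 = $1561.40
Net pay = $4794.66 − $1561.40 = $3233.26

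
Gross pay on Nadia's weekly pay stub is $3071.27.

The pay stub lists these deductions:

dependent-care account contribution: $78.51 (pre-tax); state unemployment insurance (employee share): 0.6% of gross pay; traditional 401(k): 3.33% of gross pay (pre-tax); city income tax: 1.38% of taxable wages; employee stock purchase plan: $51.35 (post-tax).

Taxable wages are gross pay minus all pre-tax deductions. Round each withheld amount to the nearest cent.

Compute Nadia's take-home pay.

$2780.82

Dependent-care account contribution: $78.51
Traditional 401(k): $3071.27 × 0.0333 = $102.27
Pre-tax total = $78.51 + $102.27 = $180.78
Taxable wages = $3071.27 − $180.78 = $2890.49
City income tax: $2890.49 × 0.0138 = $39.89
State unemployment insurance (employee share): $3071.27 × 0.006 = $18.43
Employee stock purchase plan: $51.35
Total deductions = $78.51 + $102.27 + $39.89 + $18.43 + $51.35 = $290.45
Net pay = $3071.27 − $290.45 = $2780.82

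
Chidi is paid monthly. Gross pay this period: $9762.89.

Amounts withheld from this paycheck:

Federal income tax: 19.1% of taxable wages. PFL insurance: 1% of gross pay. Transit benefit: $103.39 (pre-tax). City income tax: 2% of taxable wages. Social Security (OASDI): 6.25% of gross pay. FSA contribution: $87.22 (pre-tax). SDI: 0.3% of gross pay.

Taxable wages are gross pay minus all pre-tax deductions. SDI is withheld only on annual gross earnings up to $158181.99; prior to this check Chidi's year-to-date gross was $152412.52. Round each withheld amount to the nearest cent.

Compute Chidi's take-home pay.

$6827.40

FSA contribution: $87.22
Transit benefit: $103.39
Pre-tax total = $87.22 + $103.39 = $190.61
Taxable wages = $9762.89 − $190.61 = $9572.28
City income tax: $9572.28 × 0.02 = $191.45
Federal income tax: $9572.28 × 0.191 = $1828.31
Social Security (OASDI): $9762.89 × 0.0625 = $610.18
PFL insurance: $9762.89 × 0.01 = $97.63
SDI: only $158181.99 − $152412.52 = $5769.47 of this check is subject → $5769.47 × 0.003 = $17.31
Total deductions = $87.22 + $103.39 + $191.45 + $1828.31 + $610.18 + $97.63 + $17.31 = $2935.49
Net pay = $9762.89 − $2935.49 = $6827.40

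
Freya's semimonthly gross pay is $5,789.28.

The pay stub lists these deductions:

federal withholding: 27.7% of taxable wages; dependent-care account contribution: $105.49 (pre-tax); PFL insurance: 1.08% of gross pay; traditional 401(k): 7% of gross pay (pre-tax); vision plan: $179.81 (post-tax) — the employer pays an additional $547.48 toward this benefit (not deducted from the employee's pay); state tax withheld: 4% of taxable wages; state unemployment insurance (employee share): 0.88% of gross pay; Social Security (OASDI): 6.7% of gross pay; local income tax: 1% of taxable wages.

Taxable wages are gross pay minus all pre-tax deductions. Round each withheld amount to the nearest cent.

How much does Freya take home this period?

$2,871.29

Traditional 401(k): $5,789.28 × 0.07 = $405.25
Dependent-care account contribution: $105.49
Pre-tax total = $405.25 + $105.49 = $510.74
Taxable wages = $5,789.28 − $510.74 = $5,278.54
Local income tax: $5,278.54 × 0.01 = $52.79
State tax withheld: $5,278.54 × 0.04 = $211.14
Federal withholding: $5,278.54 × 0.277 = $1,462.16
PFL insurance: $5,789.28 × 0.0108 = $62.52
State unemployment insurance (employee share): $5,789.28 × 0.0088 = $50.95
Social Security (OASDI): $5,789.28 × 0.067 = $387.88
Vision plan: $179.81
(Employer's $547.48 toward vision plan is not withheld from the employee.)
Total deductions = $405.25 + $105.49 + $52.79 + $211.14 + $1,462.16 + $62.52 + $50.95 + $387.88 + $179.81 = $2,917.99
Net pay = $5,789.28 − $2,917.99 = $2,871.29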